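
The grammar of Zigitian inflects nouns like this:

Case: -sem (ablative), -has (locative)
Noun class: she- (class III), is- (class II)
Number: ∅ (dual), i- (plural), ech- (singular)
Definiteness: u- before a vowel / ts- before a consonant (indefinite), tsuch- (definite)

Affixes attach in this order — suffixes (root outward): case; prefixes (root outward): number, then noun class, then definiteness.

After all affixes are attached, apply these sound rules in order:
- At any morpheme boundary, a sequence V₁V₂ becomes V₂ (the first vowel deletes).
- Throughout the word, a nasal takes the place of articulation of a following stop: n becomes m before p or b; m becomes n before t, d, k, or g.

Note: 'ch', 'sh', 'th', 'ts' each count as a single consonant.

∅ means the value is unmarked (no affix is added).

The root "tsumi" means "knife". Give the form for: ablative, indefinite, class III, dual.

tsshetsumisem

number = dual: zero marking, form stays tsumi.
Attach case ablative -sem → tsumisem.
Attach noun class class III she- → shetsumisem.
Attach definiteness indefinite ts- (before consonant 'sh') → tsshetsumisem.
Vowel deletion: no change.
Nasal assimilation: no change.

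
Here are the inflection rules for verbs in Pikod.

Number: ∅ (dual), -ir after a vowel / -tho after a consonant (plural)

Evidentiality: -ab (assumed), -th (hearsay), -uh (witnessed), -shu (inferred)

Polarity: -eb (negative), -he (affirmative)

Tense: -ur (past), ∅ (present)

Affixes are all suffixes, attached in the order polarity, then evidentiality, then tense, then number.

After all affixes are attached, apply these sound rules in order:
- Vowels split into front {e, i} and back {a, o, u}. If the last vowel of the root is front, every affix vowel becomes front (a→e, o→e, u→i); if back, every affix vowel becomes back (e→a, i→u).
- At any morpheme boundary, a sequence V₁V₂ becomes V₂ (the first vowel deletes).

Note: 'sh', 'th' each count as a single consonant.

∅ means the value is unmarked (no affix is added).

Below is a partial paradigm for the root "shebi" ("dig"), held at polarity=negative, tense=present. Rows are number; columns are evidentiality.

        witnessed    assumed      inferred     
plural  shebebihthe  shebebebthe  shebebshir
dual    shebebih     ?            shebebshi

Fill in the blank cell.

Attach polarity negative -eb → shebieb.
Attach evidentiality assumed -ab → shebiebab.
tense = present: zero marking, form stays shebiebab.
number = dual: zero marking, form stays shebiebab.
Apply vowel harmony: shebiebab → shebiebeb.
Apply vowel deletion: shebiebeb → shebebeb.

shebebeb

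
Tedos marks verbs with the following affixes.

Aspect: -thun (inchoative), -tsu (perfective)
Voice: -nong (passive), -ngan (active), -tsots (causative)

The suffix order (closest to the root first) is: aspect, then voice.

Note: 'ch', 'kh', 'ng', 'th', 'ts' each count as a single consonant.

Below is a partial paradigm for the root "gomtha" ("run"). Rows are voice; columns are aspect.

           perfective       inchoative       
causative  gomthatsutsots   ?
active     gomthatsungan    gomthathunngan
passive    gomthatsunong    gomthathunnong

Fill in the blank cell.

Attach aspect inchoative -thun → gomthathun.
Attach voice causative -tsots → gomthathuntsots.

gomthathuntsots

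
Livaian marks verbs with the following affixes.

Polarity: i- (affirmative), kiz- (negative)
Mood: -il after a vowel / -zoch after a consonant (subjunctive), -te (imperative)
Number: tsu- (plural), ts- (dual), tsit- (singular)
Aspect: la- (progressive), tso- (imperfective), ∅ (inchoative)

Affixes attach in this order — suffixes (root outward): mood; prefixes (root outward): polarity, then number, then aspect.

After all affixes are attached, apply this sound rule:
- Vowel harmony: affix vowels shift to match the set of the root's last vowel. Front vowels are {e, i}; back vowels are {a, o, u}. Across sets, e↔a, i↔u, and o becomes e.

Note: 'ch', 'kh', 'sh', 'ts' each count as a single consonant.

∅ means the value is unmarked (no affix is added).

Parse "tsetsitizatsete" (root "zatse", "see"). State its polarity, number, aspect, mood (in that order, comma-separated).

Segment: tso-tsit-i-zatse-te.
polarity: i- → affirmative.
number: tsit- → singular.
aspect: tso- → imperfective.
mood: -te → imperative.

affirmative, singular, imperfective, imperative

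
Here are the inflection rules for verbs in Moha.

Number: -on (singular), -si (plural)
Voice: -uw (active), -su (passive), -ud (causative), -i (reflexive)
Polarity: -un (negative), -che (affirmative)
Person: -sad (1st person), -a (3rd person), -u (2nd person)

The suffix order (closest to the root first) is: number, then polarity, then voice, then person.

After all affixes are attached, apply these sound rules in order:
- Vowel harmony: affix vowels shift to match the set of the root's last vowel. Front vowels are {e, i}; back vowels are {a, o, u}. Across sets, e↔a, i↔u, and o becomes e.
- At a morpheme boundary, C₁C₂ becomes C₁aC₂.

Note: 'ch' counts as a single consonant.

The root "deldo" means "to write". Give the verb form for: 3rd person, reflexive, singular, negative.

deldoonunua

Attach number singular -on → deldoon.
Attach polarity negative -un → deldoonun.
Attach voice reflexive -i → deldoonuni.
Attach person 3rd person -a → deldoonunia.
Apply vowel harmony: deldoonunia → deldoonunua.
Epenthesis: no change.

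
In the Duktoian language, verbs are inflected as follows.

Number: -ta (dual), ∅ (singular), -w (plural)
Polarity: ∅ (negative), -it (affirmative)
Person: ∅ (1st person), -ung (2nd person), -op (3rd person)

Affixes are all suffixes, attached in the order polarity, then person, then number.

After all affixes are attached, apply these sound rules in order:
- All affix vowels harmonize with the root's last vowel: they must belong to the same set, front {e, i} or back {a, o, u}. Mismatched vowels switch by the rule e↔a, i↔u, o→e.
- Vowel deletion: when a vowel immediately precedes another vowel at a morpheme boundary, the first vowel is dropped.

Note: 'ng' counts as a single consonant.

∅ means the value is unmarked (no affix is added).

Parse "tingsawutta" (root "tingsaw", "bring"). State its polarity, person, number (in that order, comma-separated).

Segment: tingsaw-it-ta.
polarity: -it → affirmative.
person: ∅ → 1st person.
number: -ta → dual.

affirmative, 1st person, dual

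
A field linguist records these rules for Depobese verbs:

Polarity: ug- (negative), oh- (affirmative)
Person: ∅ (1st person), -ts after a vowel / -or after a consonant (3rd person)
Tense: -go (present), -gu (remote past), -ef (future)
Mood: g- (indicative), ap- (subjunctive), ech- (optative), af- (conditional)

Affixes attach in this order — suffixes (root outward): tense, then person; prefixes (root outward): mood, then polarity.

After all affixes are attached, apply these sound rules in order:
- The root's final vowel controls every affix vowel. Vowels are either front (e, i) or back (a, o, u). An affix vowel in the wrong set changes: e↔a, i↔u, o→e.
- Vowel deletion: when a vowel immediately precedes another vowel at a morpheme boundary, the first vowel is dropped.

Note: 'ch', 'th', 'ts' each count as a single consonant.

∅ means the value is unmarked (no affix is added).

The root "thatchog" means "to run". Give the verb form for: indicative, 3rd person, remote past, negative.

uggthatchogguts

Attach mood indicative g- → gthatchog.
Attach tense remote past -gu → gthatchoggu.
Attach polarity negative ug- → uggthatchoggu.
Attach person 3rd person -ts (after vowel 'u') → uggthatchogguts.
Vowel harmony: no change.
Vowel deletion: no change.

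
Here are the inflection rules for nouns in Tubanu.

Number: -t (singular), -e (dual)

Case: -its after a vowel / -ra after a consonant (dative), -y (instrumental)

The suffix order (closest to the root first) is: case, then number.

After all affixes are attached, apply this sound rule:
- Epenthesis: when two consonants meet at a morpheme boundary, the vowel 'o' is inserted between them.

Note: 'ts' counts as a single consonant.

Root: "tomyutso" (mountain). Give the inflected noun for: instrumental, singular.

tomyutsoyot

Attach case instrumental -y → tomyutsoy.
Attach number singular -t → tomyutsoyt.
Apply epenthesis: tomyutsoyt → tomyutsoyot.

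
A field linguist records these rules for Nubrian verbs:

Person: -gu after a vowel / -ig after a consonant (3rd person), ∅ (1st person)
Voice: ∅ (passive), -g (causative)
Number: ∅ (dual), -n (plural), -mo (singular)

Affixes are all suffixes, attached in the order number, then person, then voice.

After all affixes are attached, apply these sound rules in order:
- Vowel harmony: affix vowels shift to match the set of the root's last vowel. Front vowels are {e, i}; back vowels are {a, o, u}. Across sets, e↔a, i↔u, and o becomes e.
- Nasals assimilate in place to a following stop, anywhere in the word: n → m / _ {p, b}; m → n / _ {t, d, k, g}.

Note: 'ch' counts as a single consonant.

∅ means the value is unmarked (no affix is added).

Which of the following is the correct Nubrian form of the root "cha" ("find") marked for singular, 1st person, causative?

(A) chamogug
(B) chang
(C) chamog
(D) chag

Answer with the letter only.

Attach number singular -mo → chamo.
person = 1st person: zero marking, form stays chamo.
Attach voice causative -g → chamog.
Vowel harmony: no change.
Nasal assimilation: no change.
So the correct form is chamog, option (C).
(D) chag is wrong: it uses dual instead of singular for number.
(A) chamogug is wrong: it uses 3rd person instead of 1st person for person.
(B) chang is wrong: it uses plural instead of singular for number.

C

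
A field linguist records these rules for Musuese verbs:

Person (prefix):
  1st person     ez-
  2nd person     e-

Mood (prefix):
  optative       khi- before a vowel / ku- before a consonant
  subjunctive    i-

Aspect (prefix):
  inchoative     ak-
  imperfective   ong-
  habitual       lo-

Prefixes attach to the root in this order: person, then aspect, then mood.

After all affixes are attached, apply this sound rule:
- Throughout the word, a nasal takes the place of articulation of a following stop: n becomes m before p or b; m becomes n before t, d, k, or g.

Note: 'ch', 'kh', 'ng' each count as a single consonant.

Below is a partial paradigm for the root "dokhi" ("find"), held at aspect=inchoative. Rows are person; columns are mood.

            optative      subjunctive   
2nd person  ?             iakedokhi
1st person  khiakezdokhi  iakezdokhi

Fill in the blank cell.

Attach person 2nd person e- → edokhi.
Attach aspect inchoative ak- → akedokhi.
Attach mood optative khi- (before vowel 'a') → khiakedokhi.
Nasal assimilation: no change.

khiakedokhi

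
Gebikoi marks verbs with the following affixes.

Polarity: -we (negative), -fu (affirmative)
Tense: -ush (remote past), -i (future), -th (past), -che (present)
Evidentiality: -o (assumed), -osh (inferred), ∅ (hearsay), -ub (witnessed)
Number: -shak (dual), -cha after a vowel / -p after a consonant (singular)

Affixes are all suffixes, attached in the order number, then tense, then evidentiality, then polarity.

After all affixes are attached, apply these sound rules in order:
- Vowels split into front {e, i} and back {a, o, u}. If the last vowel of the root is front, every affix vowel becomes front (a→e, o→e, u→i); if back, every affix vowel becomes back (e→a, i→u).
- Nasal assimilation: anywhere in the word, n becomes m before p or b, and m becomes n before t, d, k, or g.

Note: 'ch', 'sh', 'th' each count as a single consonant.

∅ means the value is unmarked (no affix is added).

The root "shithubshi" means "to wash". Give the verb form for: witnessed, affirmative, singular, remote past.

Attach number singular -cha (after vowel 'i') → shithubshicha.
Attach tense remote past -ush → shithubshichaush.
Attach evidentiality witnessed -ub → shithubshichaushub.
Attach polarity affirmative -fu → shithubshichaushubfu.
Apply vowel harmony: shithubshichaushubfu → shithubshicheishibfi.
Nasal assimilation: no change.

shithubshicheishibfi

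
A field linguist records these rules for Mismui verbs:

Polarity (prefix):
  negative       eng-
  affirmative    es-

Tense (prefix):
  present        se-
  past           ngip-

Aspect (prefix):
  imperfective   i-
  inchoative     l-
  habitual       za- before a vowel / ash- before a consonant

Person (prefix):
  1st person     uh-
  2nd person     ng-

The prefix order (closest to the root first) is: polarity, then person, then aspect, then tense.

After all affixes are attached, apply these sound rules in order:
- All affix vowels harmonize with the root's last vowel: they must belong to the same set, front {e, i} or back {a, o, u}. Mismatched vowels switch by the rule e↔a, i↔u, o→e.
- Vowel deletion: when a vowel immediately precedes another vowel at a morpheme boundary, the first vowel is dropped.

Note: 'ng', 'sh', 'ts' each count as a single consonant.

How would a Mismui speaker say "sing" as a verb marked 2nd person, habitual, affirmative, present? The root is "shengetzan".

Attach polarity affirmative es- → esshengetzan.
Attach person 2nd person ng- → ngesshengetzan.
Attach aspect habitual ash- (before consonant 'ng') → ashngesshengetzan.
Attach tense present se- → seashngesshengetzan.
Apply vowel harmony: seashngesshengetzan → saashngasshengetzan.
Apply vowel deletion: saashngasshengetzan → sashngasshengetzan.

sashngasshengetzan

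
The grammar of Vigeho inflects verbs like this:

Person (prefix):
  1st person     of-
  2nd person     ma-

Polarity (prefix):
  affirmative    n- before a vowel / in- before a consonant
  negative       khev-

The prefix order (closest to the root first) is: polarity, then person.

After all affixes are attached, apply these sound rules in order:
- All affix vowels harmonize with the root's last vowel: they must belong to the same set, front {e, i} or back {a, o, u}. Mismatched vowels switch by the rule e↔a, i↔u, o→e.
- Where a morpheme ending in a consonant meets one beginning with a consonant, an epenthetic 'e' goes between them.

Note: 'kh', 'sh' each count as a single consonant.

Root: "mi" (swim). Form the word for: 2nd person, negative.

mekhevemi

Attach polarity negative khev- → khevmi.
Attach person 2nd person ma- → makhevmi.
Apply vowel harmony: makhevmi → mekhevmi.
Apply epenthesis: mekhevmi → mekhevemi.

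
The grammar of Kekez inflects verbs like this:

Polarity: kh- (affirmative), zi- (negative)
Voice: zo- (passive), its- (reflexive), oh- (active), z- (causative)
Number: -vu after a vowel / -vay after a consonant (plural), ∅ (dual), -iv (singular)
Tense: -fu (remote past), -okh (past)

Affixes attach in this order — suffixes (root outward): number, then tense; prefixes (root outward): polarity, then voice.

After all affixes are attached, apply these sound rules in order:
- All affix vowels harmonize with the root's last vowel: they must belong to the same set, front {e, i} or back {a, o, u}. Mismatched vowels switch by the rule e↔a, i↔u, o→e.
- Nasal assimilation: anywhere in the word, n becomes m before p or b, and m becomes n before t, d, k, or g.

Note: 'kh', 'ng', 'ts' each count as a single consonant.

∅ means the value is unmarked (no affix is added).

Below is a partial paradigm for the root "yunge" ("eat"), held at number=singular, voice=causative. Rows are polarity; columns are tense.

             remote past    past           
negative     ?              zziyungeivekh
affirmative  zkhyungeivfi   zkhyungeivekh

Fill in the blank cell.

zziyungeivfi

Attach number singular -iv → yungeiv.
Attach tense remote past -fu → yungeivfu.
Attach polarity negative zi- → ziyungeivfu.
Attach voice causative z- → zziyungeivfu.
Apply vowel harmony: zziyungeivfu → zziyungeivfi.
Nasal assimilation: no change.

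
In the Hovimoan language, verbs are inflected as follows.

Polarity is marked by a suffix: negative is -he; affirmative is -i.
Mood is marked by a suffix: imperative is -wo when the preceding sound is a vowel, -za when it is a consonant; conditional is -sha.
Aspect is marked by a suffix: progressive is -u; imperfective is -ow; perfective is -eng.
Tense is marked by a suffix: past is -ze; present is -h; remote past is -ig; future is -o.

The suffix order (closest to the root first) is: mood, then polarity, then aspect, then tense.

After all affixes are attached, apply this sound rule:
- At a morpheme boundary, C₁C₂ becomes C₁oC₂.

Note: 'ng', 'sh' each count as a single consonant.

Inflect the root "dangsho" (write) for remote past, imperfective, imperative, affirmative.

dangshowoiowig

Attach mood imperative -wo (after vowel 'o') → dangshowo.
Attach polarity affirmative -i → dangshowoi.
Attach aspect imperfective -ow → dangshowoiow.
Attach tense remote past -ig → dangshowoiowig.
Epenthesis: no change.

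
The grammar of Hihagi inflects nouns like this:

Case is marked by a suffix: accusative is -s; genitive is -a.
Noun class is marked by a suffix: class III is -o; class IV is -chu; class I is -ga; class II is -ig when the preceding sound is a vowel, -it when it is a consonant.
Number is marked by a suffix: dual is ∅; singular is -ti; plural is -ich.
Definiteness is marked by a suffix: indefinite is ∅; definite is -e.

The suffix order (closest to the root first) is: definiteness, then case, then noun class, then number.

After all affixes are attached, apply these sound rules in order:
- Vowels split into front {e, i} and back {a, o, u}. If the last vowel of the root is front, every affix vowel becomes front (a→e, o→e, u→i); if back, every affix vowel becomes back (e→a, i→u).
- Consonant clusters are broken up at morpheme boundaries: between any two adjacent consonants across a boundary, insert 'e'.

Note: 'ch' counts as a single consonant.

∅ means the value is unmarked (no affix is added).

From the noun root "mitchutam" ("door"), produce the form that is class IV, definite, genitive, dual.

Attach definiteness definite -e → mitchutame.
Attach case genitive -a → mitchutamea.
Attach noun class class IV -chu → mitchutameachu.
number = dual: zero marking, form stays mitchutameachu.
Apply vowel harmony: mitchutameachu → mitchutamaachu.
Epenthesis: no change.

mitchutamaachu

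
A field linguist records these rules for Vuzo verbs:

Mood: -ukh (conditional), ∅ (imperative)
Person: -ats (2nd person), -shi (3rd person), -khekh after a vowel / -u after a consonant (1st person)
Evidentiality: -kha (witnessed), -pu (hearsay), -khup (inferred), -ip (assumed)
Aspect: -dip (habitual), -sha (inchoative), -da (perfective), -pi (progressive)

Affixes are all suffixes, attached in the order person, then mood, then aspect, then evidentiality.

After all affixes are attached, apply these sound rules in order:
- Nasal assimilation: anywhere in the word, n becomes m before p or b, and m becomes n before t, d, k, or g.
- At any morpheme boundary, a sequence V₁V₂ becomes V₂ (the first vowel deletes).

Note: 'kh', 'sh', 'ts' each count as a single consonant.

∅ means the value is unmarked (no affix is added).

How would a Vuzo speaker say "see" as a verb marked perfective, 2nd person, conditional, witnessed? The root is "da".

Attach person 2nd person -ats → daats.
Attach mood conditional -ukh → daatsukh.
Attach aspect perfective -da → daatsukhda.
Attach evidentiality witnessed -kha → daatsukhdakha.
Nasal assimilation: no change.
Apply vowel deletion: daatsukhdakha → datsukhdakha.

datsukhdakha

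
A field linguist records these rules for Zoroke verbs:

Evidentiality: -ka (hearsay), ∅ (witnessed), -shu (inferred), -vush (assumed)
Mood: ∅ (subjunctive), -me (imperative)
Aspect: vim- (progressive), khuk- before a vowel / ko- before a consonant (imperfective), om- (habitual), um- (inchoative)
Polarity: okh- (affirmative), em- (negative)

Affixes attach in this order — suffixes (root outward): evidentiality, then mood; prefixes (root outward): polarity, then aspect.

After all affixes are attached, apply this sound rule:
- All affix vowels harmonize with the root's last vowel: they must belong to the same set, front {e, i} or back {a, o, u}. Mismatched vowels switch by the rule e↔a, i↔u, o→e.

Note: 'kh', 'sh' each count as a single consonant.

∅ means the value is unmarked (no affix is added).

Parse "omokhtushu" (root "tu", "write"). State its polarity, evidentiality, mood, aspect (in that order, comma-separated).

Segment: om-okh-tu-shu.
polarity: okh- → affirmative.
evidentiality: -shu → inferred.
mood: ∅ → subjunctive.
aspect: om- → habitual.

affirmative, inferred, subjunctive, habitual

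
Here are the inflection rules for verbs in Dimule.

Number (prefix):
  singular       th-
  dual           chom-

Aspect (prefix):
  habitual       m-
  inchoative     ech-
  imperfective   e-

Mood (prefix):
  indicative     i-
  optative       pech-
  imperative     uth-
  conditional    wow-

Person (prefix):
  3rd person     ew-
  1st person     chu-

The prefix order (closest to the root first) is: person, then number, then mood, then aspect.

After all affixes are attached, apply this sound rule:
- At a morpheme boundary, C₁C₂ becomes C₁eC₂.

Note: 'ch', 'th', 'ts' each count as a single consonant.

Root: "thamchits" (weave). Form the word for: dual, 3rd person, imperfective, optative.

epechechomewethamchits

Attach person 3rd person ew- → ewthamchits.
Attach number dual chom- → chomewthamchits.
Attach mood optative pech- → pechchomewthamchits.
Attach aspect imperfective e- → epechchomewthamchits.
Apply epenthesis: epechchomewthamchits → epechechomewethamchits.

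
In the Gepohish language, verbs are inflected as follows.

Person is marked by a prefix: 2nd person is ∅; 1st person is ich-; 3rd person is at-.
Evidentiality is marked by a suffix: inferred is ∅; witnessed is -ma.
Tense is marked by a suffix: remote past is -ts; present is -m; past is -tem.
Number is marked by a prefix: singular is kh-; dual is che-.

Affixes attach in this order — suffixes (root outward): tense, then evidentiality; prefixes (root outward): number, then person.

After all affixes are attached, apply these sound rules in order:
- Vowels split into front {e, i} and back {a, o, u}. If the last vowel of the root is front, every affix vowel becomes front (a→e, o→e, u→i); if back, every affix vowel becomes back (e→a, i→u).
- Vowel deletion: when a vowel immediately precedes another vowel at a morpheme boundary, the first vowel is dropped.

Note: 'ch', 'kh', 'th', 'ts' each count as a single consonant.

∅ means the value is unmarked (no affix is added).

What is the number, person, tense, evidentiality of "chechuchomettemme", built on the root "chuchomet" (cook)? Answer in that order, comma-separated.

dual, 2nd person, past, witnessed

Segment: che-chuchomet-tem-ma.
number: che- → dual.
person: ∅ → 2nd person.
tense: -tem → past.
evidentiality: -ma → witnessed.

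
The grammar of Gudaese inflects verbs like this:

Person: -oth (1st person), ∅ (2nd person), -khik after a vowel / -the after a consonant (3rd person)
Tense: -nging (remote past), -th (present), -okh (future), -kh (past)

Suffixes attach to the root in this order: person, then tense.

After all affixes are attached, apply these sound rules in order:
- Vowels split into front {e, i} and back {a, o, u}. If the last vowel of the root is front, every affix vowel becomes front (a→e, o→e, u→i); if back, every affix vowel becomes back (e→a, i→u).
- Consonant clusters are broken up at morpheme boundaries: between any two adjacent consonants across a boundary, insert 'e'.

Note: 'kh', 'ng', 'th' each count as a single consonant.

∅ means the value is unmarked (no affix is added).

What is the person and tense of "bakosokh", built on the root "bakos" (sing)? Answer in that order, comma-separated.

2nd person, future

Segment: bakos-okh.
person: ∅ → 2nd person.
tense: -okh → future.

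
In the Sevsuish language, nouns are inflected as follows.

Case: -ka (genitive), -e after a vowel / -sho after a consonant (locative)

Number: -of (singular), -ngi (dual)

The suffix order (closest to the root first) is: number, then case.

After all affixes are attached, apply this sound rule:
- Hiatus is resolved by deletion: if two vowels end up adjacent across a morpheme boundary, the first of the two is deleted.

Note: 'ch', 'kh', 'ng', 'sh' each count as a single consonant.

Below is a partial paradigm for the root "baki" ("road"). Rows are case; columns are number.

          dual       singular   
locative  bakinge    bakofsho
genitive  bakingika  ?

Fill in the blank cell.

Attach number singular -of → bakiof.
Attach case genitive -ka → bakiofka.
Apply vowel deletion: bakiofka → bakofka.

bakofka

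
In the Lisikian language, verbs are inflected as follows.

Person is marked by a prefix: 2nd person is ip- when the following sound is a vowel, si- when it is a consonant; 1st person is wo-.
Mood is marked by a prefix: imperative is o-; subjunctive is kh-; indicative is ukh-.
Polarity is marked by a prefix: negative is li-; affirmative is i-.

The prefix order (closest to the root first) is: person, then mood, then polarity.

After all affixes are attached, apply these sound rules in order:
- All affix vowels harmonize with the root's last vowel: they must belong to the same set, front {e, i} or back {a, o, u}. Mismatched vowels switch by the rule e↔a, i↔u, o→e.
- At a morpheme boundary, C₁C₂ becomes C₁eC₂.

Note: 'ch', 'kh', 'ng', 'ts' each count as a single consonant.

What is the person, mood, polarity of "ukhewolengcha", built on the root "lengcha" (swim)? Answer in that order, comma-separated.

Segment: i-kh-wo-lengcha.
person: wo- → 1st person.
mood: kh- → subjunctive.
polarity: i- → affirmative.

1st person, subjunctive, affirmative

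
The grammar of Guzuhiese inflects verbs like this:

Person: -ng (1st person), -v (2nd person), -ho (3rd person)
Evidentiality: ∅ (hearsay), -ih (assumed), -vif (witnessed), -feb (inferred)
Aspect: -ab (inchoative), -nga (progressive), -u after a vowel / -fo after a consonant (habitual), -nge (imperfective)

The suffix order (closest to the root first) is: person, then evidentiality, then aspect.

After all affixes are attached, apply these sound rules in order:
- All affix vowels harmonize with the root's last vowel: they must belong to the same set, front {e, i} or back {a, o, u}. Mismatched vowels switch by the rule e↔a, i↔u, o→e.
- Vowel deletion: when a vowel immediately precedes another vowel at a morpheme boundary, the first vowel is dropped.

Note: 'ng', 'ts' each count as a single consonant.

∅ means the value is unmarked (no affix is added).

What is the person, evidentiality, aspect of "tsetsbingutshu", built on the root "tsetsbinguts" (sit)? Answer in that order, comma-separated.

3rd person, hearsay, habitual

Segment: tsetsbinguts-ho-u.
person: -ho → 3rd person.
evidentiality: ∅ → hearsay.
aspect: -u/fo → habitual.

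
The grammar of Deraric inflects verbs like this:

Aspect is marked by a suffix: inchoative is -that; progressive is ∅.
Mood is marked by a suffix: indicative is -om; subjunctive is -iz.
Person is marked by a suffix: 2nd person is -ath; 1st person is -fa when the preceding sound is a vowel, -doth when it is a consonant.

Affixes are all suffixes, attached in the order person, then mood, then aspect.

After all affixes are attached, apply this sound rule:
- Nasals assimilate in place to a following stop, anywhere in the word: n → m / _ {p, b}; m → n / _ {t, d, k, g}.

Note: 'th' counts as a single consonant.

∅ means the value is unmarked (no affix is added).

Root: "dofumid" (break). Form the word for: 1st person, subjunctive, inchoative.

dofumiddothizthat

Attach person 1st person -doth (after consonant 'd') → dofumiddoth.
Attach mood subjunctive -iz → dofumiddothiz.
Attach aspect inchoative -that → dofumiddothizthat.
Nasal assimilation: no change.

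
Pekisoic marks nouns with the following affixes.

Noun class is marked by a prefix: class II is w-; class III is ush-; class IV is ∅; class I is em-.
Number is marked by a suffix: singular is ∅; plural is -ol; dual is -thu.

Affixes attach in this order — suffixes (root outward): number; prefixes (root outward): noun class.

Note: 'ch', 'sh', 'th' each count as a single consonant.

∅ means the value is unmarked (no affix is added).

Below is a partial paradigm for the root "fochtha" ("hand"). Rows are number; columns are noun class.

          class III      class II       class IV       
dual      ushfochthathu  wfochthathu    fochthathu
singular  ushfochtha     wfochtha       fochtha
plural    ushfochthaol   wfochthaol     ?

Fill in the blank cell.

fochthaol

noun class = class IV: zero marking, form stays fochtha.
Attach number plural -ol → fochthaol.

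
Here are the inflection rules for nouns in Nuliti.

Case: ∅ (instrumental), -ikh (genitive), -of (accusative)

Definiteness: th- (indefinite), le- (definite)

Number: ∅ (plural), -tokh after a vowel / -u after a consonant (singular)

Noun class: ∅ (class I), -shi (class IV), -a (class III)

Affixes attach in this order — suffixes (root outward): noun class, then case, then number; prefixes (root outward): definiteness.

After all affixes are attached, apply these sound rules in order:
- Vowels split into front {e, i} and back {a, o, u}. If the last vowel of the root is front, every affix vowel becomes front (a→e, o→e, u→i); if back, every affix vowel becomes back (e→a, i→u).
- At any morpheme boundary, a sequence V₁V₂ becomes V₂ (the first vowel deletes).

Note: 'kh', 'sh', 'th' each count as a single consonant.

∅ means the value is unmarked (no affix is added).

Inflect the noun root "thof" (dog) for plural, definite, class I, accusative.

lathofof

noun class = class I: zero marking, form stays thof.
Attach case accusative -of → thofof.
number = plural: zero marking, form stays thofof.
Attach definiteness definite le- → lethofof.
Apply vowel harmony: lethofof → lathofof.
Vowel deletion: no change.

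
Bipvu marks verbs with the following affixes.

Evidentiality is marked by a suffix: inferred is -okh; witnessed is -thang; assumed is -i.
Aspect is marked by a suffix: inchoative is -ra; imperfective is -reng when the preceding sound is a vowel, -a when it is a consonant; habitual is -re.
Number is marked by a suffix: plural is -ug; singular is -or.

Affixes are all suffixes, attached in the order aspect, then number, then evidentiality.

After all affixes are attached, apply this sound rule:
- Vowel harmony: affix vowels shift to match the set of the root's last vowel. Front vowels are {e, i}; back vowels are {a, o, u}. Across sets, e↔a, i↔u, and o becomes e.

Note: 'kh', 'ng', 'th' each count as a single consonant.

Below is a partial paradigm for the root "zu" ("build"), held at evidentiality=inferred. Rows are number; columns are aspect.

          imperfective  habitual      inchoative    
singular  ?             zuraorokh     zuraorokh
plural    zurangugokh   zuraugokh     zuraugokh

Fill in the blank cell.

zurangorokh

Attach aspect imperfective -reng (after vowel 'u') → zureng.
Attach number singular -or → zurengor.
Attach evidentiality inferred -okh → zurengorokh.
Apply vowel harmony: zurengorokh → zurangorokh.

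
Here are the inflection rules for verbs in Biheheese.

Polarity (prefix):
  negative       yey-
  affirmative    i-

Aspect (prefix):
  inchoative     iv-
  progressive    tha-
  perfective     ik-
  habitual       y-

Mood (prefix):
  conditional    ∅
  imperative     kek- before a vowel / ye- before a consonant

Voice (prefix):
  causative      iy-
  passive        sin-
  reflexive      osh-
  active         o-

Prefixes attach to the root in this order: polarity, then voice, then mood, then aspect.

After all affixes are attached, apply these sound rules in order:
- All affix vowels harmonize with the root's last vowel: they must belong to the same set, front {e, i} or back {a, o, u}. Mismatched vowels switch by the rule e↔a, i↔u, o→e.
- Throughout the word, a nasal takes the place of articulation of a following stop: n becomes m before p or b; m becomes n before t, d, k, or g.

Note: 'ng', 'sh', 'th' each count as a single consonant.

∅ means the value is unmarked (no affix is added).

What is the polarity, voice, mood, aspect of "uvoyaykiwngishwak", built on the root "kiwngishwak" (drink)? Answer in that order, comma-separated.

negative, active, conditional, inchoative

Segment: iv-o-yey-kiwngishwak.
polarity: yey- → negative.
voice: o- → active.
mood: ∅ → conditional.
aspect: iv- → inchoative.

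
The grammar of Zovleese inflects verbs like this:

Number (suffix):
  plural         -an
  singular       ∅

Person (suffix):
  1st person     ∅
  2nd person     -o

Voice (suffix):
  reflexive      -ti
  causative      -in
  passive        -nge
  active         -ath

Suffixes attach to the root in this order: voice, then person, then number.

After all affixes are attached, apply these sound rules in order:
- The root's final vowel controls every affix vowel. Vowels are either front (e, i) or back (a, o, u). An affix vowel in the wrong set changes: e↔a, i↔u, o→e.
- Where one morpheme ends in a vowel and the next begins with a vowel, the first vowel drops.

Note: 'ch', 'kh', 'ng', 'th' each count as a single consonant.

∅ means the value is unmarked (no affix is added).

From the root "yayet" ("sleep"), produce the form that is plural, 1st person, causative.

yayetinen

Attach voice causative -in → yayetin.
person = 1st person: zero marking, form stays yayetin.
Attach number plural -an → yayetinan.
Apply vowel harmony: yayetinan → yayetinen.
Vowel deletion: no change.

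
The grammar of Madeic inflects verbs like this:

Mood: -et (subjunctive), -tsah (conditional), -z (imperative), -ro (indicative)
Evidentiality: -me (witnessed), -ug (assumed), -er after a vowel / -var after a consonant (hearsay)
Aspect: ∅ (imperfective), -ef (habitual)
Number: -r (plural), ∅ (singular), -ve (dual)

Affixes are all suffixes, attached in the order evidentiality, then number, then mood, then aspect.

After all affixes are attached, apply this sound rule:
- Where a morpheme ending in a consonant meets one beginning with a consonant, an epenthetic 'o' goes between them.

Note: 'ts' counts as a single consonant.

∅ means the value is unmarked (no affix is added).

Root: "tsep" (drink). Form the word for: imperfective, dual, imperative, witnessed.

Attach evidentiality witnessed -me → tsepme.
Attach number dual -ve → tsepmeve.
Attach mood imperative -z → tsepmevez.
aspect = imperfective: zero marking, form stays tsepmevez.
Apply epenthesis: tsepmevez → tsepomevez.

tsepomevez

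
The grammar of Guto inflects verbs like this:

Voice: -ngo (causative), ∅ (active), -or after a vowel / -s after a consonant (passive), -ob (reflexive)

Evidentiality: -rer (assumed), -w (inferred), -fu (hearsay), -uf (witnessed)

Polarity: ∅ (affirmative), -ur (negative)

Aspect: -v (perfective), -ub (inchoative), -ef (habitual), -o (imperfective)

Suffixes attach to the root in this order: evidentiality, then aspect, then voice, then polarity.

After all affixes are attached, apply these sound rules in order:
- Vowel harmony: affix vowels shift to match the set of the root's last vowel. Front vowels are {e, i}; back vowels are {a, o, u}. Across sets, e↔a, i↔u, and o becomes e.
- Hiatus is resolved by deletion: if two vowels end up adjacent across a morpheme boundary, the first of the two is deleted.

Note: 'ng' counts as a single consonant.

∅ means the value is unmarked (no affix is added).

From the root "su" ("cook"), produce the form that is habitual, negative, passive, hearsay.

sufafsur

Attach evidentiality hearsay -fu → sufu.
Attach aspect habitual -ef → sufuef.
Attach voice passive -s (after consonant 'f') → sufuefs.
Attach polarity negative -ur → sufuefsur.
Apply vowel harmony: sufuefsur → sufuafsur.
Apply vowel deletion: sufuafsur → sufafsur.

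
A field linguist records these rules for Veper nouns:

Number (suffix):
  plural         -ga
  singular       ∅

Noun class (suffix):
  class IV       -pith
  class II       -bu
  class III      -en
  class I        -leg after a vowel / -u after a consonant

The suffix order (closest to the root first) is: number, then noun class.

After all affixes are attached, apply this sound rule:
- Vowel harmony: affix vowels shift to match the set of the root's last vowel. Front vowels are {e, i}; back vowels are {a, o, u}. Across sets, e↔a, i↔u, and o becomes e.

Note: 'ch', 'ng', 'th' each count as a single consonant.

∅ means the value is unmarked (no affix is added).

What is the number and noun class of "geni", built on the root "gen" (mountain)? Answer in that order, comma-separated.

Segment: gen-u.
number: ∅ → singular.
noun class: -leg/u → class I.

singular, class I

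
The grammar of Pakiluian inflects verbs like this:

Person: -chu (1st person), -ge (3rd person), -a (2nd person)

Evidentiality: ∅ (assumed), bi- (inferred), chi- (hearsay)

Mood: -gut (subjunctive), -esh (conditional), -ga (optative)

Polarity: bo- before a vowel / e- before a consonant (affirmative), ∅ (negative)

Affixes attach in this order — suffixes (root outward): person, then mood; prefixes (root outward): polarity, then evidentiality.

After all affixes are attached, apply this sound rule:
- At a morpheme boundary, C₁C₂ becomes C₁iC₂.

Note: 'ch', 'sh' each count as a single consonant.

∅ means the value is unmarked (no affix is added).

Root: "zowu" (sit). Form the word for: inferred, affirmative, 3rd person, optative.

biezowugega

Attach person 3rd person -ge → zowuge.
Attach polarity affirmative e- (before consonant 'z') → ezowuge.
Attach mood optative -ga → ezowugega.
Attach evidentiality inferred bi- → biezowugega.
Epenthesis: no change.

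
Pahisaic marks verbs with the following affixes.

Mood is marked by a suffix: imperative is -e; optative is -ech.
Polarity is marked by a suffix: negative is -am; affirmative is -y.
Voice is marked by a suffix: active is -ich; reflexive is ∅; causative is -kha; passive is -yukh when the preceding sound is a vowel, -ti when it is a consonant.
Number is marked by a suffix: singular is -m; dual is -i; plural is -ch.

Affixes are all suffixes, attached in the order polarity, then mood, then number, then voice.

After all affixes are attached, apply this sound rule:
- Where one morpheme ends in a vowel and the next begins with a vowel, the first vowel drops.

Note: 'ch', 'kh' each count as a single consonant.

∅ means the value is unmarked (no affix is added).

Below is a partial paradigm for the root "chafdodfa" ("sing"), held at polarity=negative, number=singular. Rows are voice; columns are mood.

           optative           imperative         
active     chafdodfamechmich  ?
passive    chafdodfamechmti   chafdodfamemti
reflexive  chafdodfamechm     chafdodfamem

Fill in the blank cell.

Attach polarity negative -am → chafdodfaam.
Attach mood imperative -e → chafdodfaame.
Attach number singular -m → chafdodfaamem.
Attach voice active -ich → chafdodfaamemich.
Apply vowel deletion: chafdodfaamemich → chafdodfamemich.

chafdodfamemich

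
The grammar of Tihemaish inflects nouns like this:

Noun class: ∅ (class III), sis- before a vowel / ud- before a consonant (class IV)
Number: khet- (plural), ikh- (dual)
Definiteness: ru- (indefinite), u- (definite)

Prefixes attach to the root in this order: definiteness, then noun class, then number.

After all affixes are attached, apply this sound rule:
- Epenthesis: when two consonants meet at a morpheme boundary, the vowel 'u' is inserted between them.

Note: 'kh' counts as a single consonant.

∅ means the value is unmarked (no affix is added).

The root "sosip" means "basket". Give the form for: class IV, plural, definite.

Attach definiteness definite u- → usosip.
Attach noun class class IV sis- (before vowel 'u') → sisusosip.
Attach number plural khet- → khetsisusosip.
Apply epenthesis: khetsisusosip → khetusisusosip.

khetusisusosip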